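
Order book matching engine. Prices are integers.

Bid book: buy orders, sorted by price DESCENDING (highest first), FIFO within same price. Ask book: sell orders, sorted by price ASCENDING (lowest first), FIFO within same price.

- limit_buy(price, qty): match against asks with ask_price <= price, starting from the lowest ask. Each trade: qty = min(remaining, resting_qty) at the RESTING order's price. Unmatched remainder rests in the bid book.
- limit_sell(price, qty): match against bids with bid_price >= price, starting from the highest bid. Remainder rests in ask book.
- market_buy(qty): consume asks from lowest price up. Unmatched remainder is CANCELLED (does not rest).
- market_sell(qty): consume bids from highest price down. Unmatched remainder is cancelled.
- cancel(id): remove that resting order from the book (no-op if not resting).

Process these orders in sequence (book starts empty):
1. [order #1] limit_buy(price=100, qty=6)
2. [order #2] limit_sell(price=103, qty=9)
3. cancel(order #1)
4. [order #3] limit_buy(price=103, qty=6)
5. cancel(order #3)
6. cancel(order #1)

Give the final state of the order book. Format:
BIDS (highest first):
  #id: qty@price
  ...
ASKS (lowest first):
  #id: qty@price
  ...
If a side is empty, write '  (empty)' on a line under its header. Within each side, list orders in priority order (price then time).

After op 1 [order #1] limit_buy(price=100, qty=6): fills=none; bids=[#1:6@100] asks=[-]
After op 2 [order #2] limit_sell(price=103, qty=9): fills=none; bids=[#1:6@100] asks=[#2:9@103]
After op 3 cancel(order #1): fills=none; bids=[-] asks=[#2:9@103]
After op 4 [order #3] limit_buy(price=103, qty=6): fills=#3x#2:6@103; bids=[-] asks=[#2:3@103]
After op 5 cancel(order #3): fills=none; bids=[-] asks=[#2:3@103]
After op 6 cancel(order #1): fills=none; bids=[-] asks=[#2:3@103]

Answer: BIDS (highest first):
  (empty)
ASKS (lowest first):
  #2: 3@103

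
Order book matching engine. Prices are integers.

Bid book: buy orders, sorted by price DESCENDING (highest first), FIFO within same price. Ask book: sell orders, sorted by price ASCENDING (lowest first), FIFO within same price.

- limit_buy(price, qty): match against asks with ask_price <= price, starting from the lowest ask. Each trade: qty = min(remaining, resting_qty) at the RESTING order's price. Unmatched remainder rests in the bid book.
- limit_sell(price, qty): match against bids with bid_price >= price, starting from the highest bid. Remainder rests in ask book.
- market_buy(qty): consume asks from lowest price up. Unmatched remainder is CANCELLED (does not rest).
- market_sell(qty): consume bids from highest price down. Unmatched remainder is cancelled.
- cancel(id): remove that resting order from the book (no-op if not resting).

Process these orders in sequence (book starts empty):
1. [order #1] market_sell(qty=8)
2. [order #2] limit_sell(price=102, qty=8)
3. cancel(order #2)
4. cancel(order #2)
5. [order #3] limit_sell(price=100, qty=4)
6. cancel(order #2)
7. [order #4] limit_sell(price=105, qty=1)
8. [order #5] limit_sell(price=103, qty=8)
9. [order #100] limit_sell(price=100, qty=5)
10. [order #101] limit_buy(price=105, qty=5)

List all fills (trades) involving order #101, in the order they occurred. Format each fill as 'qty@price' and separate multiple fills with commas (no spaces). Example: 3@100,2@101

After op 1 [order #1] market_sell(qty=8): fills=none; bids=[-] asks=[-]
After op 2 [order #2] limit_sell(price=102, qty=8): fills=none; bids=[-] asks=[#2:8@102]
After op 3 cancel(order #2): fills=none; bids=[-] asks=[-]
After op 4 cancel(order #2): fills=none; bids=[-] asks=[-]
After op 5 [order #3] limit_sell(price=100, qty=4): fills=none; bids=[-] asks=[#3:4@100]
After op 6 cancel(order #2): fills=none; bids=[-] asks=[#3:4@100]
After op 7 [order #4] limit_sell(price=105, qty=1): fills=none; bids=[-] asks=[#3:4@100 #4:1@105]
After op 8 [order #5] limit_sell(price=103, qty=8): fills=none; bids=[-] asks=[#3:4@100 #5:8@103 #4:1@105]
After op 9 [order #100] limit_sell(price=100, qty=5): fills=none; bids=[-] asks=[#3:4@100 #100:5@100 #5:8@103 #4:1@105]
After op 10 [order #101] limit_buy(price=105, qty=5): fills=#101x#3:4@100 #101x#100:1@100; bids=[-] asks=[#100:4@100 #5:8@103 #4:1@105]

Answer: 4@100,1@100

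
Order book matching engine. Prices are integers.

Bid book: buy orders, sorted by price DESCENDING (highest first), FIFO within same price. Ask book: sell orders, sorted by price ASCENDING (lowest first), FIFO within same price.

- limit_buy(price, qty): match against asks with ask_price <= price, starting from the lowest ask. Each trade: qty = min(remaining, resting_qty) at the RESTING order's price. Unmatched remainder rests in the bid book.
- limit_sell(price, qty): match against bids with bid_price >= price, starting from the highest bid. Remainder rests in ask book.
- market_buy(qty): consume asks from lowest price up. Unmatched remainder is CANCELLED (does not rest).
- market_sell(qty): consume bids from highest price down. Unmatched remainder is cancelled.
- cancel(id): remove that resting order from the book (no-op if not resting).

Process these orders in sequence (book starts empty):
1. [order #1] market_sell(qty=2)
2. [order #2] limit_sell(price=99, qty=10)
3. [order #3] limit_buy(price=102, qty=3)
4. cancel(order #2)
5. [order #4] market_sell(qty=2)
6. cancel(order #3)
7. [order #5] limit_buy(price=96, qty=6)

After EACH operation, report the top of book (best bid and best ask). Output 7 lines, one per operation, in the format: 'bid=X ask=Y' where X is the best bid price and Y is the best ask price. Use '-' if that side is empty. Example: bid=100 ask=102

Answer: bid=- ask=-
bid=- ask=99
bid=- ask=99
bid=- ask=-
bid=- ask=-
bid=- ask=-
bid=96 ask=-

Derivation:
After op 1 [order #1] market_sell(qty=2): fills=none; bids=[-] asks=[-]
After op 2 [order #2] limit_sell(price=99, qty=10): fills=none; bids=[-] asks=[#2:10@99]
After op 3 [order #3] limit_buy(price=102, qty=3): fills=#3x#2:3@99; bids=[-] asks=[#2:7@99]
After op 4 cancel(order #2): fills=none; bids=[-] asks=[-]
After op 5 [order #4] market_sell(qty=2): fills=none; bids=[-] asks=[-]
After op 6 cancel(order #3): fills=none; bids=[-] asks=[-]
After op 7 [order #5] limit_buy(price=96, qty=6): fills=none; bids=[#5:6@96] asks=[-]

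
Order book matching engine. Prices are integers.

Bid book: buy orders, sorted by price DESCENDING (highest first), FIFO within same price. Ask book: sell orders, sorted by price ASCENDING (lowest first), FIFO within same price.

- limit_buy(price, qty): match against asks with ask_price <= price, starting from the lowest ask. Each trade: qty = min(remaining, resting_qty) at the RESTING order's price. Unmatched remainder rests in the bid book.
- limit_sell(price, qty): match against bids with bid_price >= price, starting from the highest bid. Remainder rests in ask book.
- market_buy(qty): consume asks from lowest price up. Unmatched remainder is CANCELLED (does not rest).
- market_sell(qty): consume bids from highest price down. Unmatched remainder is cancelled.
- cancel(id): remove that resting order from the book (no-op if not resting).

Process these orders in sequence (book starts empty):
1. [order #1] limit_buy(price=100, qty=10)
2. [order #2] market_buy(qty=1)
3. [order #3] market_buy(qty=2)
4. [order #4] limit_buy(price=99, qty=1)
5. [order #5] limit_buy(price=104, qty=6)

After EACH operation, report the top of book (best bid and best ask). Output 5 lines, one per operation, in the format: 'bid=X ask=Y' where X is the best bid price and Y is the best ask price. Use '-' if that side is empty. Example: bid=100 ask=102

Answer: bid=100 ask=-
bid=100 ask=-
bid=100 ask=-
bid=100 ask=-
bid=104 ask=-

Derivation:
After op 1 [order #1] limit_buy(price=100, qty=10): fills=none; bids=[#1:10@100] asks=[-]
After op 2 [order #2] market_buy(qty=1): fills=none; bids=[#1:10@100] asks=[-]
After op 3 [order #3] market_buy(qty=2): fills=none; bids=[#1:10@100] asks=[-]
After op 4 [order #4] limit_buy(price=99, qty=1): fills=none; bids=[#1:10@100 #4:1@99] asks=[-]
After op 5 [order #5] limit_buy(price=104, qty=6): fills=none; bids=[#5:6@104 #1:10@100 #4:1@99] asks=[-]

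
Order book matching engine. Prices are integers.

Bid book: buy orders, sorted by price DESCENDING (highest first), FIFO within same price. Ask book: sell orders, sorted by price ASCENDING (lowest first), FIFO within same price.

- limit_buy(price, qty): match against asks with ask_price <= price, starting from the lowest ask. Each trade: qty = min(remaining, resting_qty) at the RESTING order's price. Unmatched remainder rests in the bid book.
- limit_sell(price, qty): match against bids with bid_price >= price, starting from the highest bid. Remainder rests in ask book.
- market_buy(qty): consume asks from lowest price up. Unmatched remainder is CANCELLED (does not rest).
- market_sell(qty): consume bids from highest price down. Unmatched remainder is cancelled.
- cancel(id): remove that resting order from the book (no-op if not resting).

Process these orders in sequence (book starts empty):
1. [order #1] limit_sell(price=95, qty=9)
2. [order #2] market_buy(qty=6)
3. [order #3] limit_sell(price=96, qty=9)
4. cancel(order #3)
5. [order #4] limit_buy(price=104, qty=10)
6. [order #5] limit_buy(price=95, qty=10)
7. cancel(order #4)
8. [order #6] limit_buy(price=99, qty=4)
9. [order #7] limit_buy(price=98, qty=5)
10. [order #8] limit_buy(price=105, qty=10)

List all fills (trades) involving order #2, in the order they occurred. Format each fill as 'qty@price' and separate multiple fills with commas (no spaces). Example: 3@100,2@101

Answer: 6@95

Derivation:
After op 1 [order #1] limit_sell(price=95, qty=9): fills=none; bids=[-] asks=[#1:9@95]
After op 2 [order #2] market_buy(qty=6): fills=#2x#1:6@95; bids=[-] asks=[#1:3@95]
After op 3 [order #3] limit_sell(price=96, qty=9): fills=none; bids=[-] asks=[#1:3@95 #3:9@96]
After op 4 cancel(order #3): fills=none; bids=[-] asks=[#1:3@95]
After op 5 [order #4] limit_buy(price=104, qty=10): fills=#4x#1:3@95; bids=[#4:7@104] asks=[-]
After op 6 [order #5] limit_buy(price=95, qty=10): fills=none; bids=[#4:7@104 #5:10@95] asks=[-]
After op 7 cancel(order #4): fills=none; bids=[#5:10@95] asks=[-]
After op 8 [order #6] limit_buy(price=99, qty=4): fills=none; bids=[#6:4@99 #5:10@95] asks=[-]
After op 9 [order #7] limit_buy(price=98, qty=5): fills=none; bids=[#6:4@99 #7:5@98 #5:10@95] asks=[-]
After op 10 [order #8] limit_buy(price=105, qty=10): fills=none; bids=[#8:10@105 #6:4@99 #7:5@98 #5:10@95] asks=[-]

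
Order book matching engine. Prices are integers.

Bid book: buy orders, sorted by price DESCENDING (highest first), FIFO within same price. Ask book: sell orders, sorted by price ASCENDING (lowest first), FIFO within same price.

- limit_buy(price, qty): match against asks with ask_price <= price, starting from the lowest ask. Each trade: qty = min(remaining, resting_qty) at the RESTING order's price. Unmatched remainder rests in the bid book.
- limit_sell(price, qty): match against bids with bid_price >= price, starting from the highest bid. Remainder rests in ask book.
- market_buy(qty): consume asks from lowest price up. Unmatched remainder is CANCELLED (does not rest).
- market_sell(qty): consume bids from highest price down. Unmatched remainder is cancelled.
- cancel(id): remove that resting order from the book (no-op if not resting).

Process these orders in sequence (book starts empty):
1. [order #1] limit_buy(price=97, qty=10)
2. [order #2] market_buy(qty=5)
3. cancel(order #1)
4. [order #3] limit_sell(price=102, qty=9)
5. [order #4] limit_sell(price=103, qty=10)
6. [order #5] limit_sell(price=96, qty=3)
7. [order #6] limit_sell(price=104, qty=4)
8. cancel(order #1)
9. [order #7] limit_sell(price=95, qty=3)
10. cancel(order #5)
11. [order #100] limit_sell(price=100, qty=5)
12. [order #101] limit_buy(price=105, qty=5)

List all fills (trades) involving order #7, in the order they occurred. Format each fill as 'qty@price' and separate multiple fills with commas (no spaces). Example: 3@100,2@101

After op 1 [order #1] limit_buy(price=97, qty=10): fills=none; bids=[#1:10@97] asks=[-]
After op 2 [order #2] market_buy(qty=5): fills=none; bids=[#1:10@97] asks=[-]
After op 3 cancel(order #1): fills=none; bids=[-] asks=[-]
After op 4 [order #3] limit_sell(price=102, qty=9): fills=none; bids=[-] asks=[#3:9@102]
After op 5 [order #4] limit_sell(price=103, qty=10): fills=none; bids=[-] asks=[#3:9@102 #4:10@103]
After op 6 [order #5] limit_sell(price=96, qty=3): fills=none; bids=[-] asks=[#5:3@96 #3:9@102 #4:10@103]
After op 7 [order #6] limit_sell(price=104, qty=4): fills=none; bids=[-] asks=[#5:3@96 #3:9@102 #4:10@103 #6:4@104]
After op 8 cancel(order #1): fills=none; bids=[-] asks=[#5:3@96 #3:9@102 #4:10@103 #6:4@104]
After op 9 [order #7] limit_sell(price=95, qty=3): fills=none; bids=[-] asks=[#7:3@95 #5:3@96 #3:9@102 #4:10@103 #6:4@104]
After op 10 cancel(order #5): fills=none; bids=[-] asks=[#7:3@95 #3:9@102 #4:10@103 #6:4@104]
After op 11 [order #100] limit_sell(price=100, qty=5): fills=none; bids=[-] asks=[#7:3@95 #100:5@100 #3:9@102 #4:10@103 #6:4@104]
After op 12 [order #101] limit_buy(price=105, qty=5): fills=#101x#7:3@95 #101x#100:2@100; bids=[-] asks=[#100:3@100 #3:9@102 #4:10@103 #6:4@104]

Answer: 3@95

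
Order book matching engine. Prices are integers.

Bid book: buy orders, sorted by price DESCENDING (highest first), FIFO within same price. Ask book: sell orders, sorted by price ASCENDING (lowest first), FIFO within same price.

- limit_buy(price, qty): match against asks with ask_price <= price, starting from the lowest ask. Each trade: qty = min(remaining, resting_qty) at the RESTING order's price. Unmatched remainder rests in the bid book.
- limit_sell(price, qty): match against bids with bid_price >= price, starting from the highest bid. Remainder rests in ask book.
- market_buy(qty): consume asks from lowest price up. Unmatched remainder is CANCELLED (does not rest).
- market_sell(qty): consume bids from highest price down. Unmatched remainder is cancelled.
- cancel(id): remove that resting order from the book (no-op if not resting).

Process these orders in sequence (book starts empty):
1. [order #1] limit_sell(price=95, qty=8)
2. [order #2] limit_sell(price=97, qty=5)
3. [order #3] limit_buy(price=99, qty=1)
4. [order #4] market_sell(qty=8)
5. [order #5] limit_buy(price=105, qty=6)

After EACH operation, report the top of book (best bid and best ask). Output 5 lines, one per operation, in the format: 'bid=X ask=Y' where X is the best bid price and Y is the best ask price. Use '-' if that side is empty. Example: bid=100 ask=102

Answer: bid=- ask=95
bid=- ask=95
bid=- ask=95
bid=- ask=95
bid=- ask=95

Derivation:
After op 1 [order #1] limit_sell(price=95, qty=8): fills=none; bids=[-] asks=[#1:8@95]
After op 2 [order #2] limit_sell(price=97, qty=5): fills=none; bids=[-] asks=[#1:8@95 #2:5@97]
After op 3 [order #3] limit_buy(price=99, qty=1): fills=#3x#1:1@95; bids=[-] asks=[#1:7@95 #2:5@97]
After op 4 [order #4] market_sell(qty=8): fills=none; bids=[-] asks=[#1:7@95 #2:5@97]
After op 5 [order #5] limit_buy(price=105, qty=6): fills=#5x#1:6@95; bids=[-] asks=[#1:1@95 #2:5@97]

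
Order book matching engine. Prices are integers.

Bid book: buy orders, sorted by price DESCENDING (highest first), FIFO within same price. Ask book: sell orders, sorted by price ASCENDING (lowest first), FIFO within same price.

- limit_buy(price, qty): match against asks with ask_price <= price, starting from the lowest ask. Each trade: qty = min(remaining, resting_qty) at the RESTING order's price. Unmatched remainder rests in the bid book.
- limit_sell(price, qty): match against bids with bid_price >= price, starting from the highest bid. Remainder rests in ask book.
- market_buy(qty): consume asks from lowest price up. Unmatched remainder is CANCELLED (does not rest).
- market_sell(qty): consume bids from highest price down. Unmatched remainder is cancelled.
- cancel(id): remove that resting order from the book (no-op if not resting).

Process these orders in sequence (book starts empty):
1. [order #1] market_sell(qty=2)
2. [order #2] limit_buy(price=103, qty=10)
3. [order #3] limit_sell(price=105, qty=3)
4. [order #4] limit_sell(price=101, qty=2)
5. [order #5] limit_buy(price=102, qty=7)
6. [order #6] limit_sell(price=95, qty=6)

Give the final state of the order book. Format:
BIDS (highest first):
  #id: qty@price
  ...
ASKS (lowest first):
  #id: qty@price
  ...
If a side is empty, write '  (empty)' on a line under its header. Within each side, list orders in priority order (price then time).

Answer: BIDS (highest first):
  #2: 2@103
  #5: 7@102
ASKS (lowest first):
  #3: 3@105

Derivation:
After op 1 [order #1] market_sell(qty=2): fills=none; bids=[-] asks=[-]
After op 2 [order #2] limit_buy(price=103, qty=10): fills=none; bids=[#2:10@103] asks=[-]
After op 3 [order #3] limit_sell(price=105, qty=3): fills=none; bids=[#2:10@103] asks=[#3:3@105]
After op 4 [order #4] limit_sell(price=101, qty=2): fills=#2x#4:2@103; bids=[#2:8@103] asks=[#3:3@105]
After op 5 [order #5] limit_buy(price=102, qty=7): fills=none; bids=[#2:8@103 #5:7@102] asks=[#3:3@105]
After op 6 [order #6] limit_sell(price=95, qty=6): fills=#2x#6:6@103; bids=[#2:2@103 #5:7@102] asks=[#3:3@105]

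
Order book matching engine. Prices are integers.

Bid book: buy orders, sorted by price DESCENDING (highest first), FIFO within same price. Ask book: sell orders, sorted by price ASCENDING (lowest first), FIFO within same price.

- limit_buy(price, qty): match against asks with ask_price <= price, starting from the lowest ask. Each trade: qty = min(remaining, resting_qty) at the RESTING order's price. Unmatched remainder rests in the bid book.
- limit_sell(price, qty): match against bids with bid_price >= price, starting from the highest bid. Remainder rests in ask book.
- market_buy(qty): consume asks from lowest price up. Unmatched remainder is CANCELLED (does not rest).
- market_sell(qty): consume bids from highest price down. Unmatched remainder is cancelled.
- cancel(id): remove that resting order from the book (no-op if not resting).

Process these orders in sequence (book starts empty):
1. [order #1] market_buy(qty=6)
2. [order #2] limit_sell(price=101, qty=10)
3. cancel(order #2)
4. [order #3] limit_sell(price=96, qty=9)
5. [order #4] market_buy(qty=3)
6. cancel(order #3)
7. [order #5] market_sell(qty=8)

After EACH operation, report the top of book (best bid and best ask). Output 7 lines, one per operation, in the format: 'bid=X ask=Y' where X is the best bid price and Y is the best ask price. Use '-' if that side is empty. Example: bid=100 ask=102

After op 1 [order #1] market_buy(qty=6): fills=none; bids=[-] asks=[-]
After op 2 [order #2] limit_sell(price=101, qty=10): fills=none; bids=[-] asks=[#2:10@101]
After op 3 cancel(order #2): fills=none; bids=[-] asks=[-]
After op 4 [order #3] limit_sell(price=96, qty=9): fills=none; bids=[-] asks=[#3:9@96]
After op 5 [order #4] market_buy(qty=3): fills=#4x#3:3@96; bids=[-] asks=[#3:6@96]
After op 6 cancel(order #3): fills=none; bids=[-] asks=[-]
After op 7 [order #5] market_sell(qty=8): fills=none; bids=[-] asks=[-]

Answer: bid=- ask=-
bid=- ask=101
bid=- ask=-
bid=- ask=96
bid=- ask=96
bid=- ask=-
bid=- ask=-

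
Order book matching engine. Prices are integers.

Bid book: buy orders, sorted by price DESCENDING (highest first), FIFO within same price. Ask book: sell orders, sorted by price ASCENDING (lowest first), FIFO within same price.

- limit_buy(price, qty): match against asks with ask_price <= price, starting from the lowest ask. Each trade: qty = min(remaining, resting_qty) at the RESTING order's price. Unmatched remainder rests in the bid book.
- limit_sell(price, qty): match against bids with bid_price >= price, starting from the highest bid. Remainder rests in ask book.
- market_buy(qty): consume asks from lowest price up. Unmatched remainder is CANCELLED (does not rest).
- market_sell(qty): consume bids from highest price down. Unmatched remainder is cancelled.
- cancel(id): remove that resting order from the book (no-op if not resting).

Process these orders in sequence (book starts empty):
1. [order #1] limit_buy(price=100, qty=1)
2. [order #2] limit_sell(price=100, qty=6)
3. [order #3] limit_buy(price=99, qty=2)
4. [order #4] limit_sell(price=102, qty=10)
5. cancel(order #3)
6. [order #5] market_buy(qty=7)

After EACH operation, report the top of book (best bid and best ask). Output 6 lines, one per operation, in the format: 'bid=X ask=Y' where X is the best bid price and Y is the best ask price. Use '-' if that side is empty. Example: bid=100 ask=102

After op 1 [order #1] limit_buy(price=100, qty=1): fills=none; bids=[#1:1@100] asks=[-]
After op 2 [order #2] limit_sell(price=100, qty=6): fills=#1x#2:1@100; bids=[-] asks=[#2:5@100]
After op 3 [order #3] limit_buy(price=99, qty=2): fills=none; bids=[#3:2@99] asks=[#2:5@100]
After op 4 [order #4] limit_sell(price=102, qty=10): fills=none; bids=[#3:2@99] asks=[#2:5@100 #4:10@102]
After op 5 cancel(order #3): fills=none; bids=[-] asks=[#2:5@100 #4:10@102]
After op 6 [order #5] market_buy(qty=7): fills=#5x#2:5@100 #5x#4:2@102; bids=[-] asks=[#4:8@102]

Answer: bid=100 ask=-
bid=- ask=100
bid=99 ask=100
bid=99 ask=100
bid=- ask=100
bid=- ask=102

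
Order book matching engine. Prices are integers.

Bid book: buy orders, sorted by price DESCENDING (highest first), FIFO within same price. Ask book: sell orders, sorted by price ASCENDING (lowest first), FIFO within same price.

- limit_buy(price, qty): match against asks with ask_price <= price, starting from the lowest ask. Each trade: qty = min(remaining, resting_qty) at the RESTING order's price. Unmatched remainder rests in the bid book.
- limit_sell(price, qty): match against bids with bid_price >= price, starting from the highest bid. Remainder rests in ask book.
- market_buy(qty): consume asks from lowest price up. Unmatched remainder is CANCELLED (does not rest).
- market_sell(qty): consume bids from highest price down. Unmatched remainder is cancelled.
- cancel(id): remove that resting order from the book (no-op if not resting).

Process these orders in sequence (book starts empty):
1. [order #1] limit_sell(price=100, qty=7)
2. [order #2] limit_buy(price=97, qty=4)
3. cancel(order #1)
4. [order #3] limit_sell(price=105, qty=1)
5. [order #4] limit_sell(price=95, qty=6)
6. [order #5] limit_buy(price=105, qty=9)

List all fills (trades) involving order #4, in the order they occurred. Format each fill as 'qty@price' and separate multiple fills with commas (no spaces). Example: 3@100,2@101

After op 1 [order #1] limit_sell(price=100, qty=7): fills=none; bids=[-] asks=[#1:7@100]
After op 2 [order #2] limit_buy(price=97, qty=4): fills=none; bids=[#2:4@97] asks=[#1:7@100]
After op 3 cancel(order #1): fills=none; bids=[#2:4@97] asks=[-]
After op 4 [order #3] limit_sell(price=105, qty=1): fills=none; bids=[#2:4@97] asks=[#3:1@105]
After op 5 [order #4] limit_sell(price=95, qty=6): fills=#2x#4:4@97; bids=[-] asks=[#4:2@95 #3:1@105]
After op 6 [order #5] limit_buy(price=105, qty=9): fills=#5x#4:2@95 #5x#3:1@105; bids=[#5:6@105] asks=[-]

Answer: 4@97,2@95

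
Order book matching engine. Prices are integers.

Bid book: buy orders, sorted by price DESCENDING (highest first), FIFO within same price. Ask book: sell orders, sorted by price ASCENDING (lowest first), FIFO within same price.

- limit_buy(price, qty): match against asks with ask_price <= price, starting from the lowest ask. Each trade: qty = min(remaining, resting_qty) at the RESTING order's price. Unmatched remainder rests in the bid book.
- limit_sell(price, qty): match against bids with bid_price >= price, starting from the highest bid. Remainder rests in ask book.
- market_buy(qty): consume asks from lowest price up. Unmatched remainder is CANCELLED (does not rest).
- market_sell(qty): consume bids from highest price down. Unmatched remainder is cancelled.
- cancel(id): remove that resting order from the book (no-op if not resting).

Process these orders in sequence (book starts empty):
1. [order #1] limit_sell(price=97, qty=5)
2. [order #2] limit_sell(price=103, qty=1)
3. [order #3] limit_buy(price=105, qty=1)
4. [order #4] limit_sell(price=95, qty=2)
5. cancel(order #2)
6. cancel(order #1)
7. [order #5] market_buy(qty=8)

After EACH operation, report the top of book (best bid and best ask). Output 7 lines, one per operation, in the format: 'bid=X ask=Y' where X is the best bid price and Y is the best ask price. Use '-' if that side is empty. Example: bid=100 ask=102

After op 1 [order #1] limit_sell(price=97, qty=5): fills=none; bids=[-] asks=[#1:5@97]
After op 2 [order #2] limit_sell(price=103, qty=1): fills=none; bids=[-] asks=[#1:5@97 #2:1@103]
After op 3 [order #3] limit_buy(price=105, qty=1): fills=#3x#1:1@97; bids=[-] asks=[#1:4@97 #2:1@103]
After op 4 [order #4] limit_sell(price=95, qty=2): fills=none; bids=[-] asks=[#4:2@95 #1:4@97 #2:1@103]
After op 5 cancel(order #2): fills=none; bids=[-] asks=[#4:2@95 #1:4@97]
After op 6 cancel(order #1): fills=none; bids=[-] asks=[#4:2@95]
After op 7 [order #5] market_buy(qty=8): fills=#5x#4:2@95; bids=[-] asks=[-]

Answer: bid=- ask=97
bid=- ask=97
bid=- ask=97
bid=- ask=95
bid=- ask=95
bid=- ask=95
bid=- ask=-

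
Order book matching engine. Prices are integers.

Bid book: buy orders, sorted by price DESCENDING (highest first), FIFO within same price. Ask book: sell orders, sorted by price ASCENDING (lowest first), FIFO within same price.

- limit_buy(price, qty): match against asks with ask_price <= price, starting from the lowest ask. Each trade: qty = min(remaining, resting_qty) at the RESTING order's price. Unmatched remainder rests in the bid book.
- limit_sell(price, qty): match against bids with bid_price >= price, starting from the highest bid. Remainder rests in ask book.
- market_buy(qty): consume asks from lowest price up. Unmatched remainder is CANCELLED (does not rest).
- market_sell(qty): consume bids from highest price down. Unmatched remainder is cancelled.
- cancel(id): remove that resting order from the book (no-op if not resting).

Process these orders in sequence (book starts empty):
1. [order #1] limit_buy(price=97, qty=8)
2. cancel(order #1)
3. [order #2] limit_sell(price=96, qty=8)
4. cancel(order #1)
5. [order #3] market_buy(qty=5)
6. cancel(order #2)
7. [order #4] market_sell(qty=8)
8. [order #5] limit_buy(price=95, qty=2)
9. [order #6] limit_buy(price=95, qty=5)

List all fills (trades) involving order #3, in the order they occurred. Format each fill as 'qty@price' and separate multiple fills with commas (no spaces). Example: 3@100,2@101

Answer: 5@96

Derivation:
After op 1 [order #1] limit_buy(price=97, qty=8): fills=none; bids=[#1:8@97] asks=[-]
After op 2 cancel(order #1): fills=none; bids=[-] asks=[-]
After op 3 [order #2] limit_sell(price=96, qty=8): fills=none; bids=[-] asks=[#2:8@96]
After op 4 cancel(order #1): fills=none; bids=[-] asks=[#2:8@96]
After op 5 [order #3] market_buy(qty=5): fills=#3x#2:5@96; bids=[-] asks=[#2:3@96]
After op 6 cancel(order #2): fills=none; bids=[-] asks=[-]
After op 7 [order #4] market_sell(qty=8): fills=none; bids=[-] asks=[-]
After op 8 [order #5] limit_buy(price=95, qty=2): fills=none; bids=[#5:2@95] asks=[-]
After op 9 [order #6] limit_buy(price=95, qty=5): fills=none; bids=[#5:2@95 #6:5@95] asks=[-]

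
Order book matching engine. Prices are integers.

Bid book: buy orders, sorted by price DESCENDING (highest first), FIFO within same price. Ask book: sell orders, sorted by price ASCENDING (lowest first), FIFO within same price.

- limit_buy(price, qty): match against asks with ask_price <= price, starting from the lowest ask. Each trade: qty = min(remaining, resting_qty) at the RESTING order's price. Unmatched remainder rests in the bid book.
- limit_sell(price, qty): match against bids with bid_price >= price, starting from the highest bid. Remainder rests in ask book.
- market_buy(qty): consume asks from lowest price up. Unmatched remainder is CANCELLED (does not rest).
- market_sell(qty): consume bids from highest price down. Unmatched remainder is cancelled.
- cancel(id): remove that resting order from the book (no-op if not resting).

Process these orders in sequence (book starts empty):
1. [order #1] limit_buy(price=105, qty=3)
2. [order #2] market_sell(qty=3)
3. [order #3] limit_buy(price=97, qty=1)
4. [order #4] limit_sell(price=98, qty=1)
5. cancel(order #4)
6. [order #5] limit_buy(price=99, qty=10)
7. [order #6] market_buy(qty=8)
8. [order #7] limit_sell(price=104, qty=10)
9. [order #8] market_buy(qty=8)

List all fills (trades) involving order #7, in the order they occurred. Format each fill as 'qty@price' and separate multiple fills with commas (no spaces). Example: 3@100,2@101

Answer: 8@104

Derivation:
After op 1 [order #1] limit_buy(price=105, qty=3): fills=none; bids=[#1:3@105] asks=[-]
After op 2 [order #2] market_sell(qty=3): fills=#1x#2:3@105; bids=[-] asks=[-]
After op 3 [order #3] limit_buy(price=97, qty=1): fills=none; bids=[#3:1@97] asks=[-]
After op 4 [order #4] limit_sell(price=98, qty=1): fills=none; bids=[#3:1@97] asks=[#4:1@98]
After op 5 cancel(order #4): fills=none; bids=[#3:1@97] asks=[-]
After op 6 [order #5] limit_buy(price=99, qty=10): fills=none; bids=[#5:10@99 #3:1@97] asks=[-]
After op 7 [order #6] market_buy(qty=8): fills=none; bids=[#5:10@99 #3:1@97] asks=[-]
After op 8 [order #7] limit_sell(price=104, qty=10): fills=none; bids=[#5:10@99 #3:1@97] asks=[#7:10@104]
After op 9 [order #8] market_buy(qty=8): fills=#8x#7:8@104; bids=[#5:10@99 #3:1@97] asks=[#7:2@104]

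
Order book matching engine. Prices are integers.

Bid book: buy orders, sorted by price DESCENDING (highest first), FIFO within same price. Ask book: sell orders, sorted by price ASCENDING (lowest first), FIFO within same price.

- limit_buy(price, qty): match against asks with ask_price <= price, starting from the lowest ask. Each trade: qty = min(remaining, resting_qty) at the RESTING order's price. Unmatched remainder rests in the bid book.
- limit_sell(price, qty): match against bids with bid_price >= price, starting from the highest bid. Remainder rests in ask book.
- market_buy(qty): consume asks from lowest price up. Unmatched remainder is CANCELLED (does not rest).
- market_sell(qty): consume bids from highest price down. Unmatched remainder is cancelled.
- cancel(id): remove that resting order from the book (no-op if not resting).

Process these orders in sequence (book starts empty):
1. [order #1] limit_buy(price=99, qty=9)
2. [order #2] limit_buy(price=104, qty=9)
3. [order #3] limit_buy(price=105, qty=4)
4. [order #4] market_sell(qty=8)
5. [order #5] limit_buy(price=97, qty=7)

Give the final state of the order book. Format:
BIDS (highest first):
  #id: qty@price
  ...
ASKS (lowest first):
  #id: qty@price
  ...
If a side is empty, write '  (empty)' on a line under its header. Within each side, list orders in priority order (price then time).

After op 1 [order #1] limit_buy(price=99, qty=9): fills=none; bids=[#1:9@99] asks=[-]
After op 2 [order #2] limit_buy(price=104, qty=9): fills=none; bids=[#2:9@104 #1:9@99] asks=[-]
After op 3 [order #3] limit_buy(price=105, qty=4): fills=none; bids=[#3:4@105 #2:9@104 #1:9@99] asks=[-]
After op 4 [order #4] market_sell(qty=8): fills=#3x#4:4@105 #2x#4:4@104; bids=[#2:5@104 #1:9@99] asks=[-]
After op 5 [order #5] limit_buy(price=97, qty=7): fills=none; bids=[#2:5@104 #1:9@99 #5:7@97] asks=[-]

Answer: BIDS (highest first):
  #2: 5@104
  #1: 9@99
  #5: 7@97
ASKS (lowest first):
  (empty)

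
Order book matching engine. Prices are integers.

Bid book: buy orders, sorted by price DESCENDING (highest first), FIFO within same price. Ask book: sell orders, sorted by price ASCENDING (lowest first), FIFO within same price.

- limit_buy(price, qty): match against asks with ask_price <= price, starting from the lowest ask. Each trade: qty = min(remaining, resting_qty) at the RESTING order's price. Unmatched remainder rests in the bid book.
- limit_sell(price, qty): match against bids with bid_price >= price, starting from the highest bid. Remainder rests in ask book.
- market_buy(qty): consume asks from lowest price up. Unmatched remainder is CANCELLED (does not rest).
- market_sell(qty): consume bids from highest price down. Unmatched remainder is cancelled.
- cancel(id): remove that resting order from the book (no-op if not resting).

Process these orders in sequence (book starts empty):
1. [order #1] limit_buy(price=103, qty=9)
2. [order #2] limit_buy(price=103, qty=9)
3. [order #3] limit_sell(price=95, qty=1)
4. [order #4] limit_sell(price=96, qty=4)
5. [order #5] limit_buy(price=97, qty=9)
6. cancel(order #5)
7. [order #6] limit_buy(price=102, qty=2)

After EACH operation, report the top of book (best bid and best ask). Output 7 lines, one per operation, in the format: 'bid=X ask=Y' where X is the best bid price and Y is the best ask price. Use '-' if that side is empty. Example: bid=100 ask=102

After op 1 [order #1] limit_buy(price=103, qty=9): fills=none; bids=[#1:9@103] asks=[-]
After op 2 [order #2] limit_buy(price=103, qty=9): fills=none; bids=[#1:9@103 #2:9@103] asks=[-]
After op 3 [order #3] limit_sell(price=95, qty=1): fills=#1x#3:1@103; bids=[#1:8@103 #2:9@103] asks=[-]
After op 4 [order #4] limit_sell(price=96, qty=4): fills=#1x#4:4@103; bids=[#1:4@103 #2:9@103] asks=[-]
After op 5 [order #5] limit_buy(price=97, qty=9): fills=none; bids=[#1:4@103 #2:9@103 #5:9@97] asks=[-]
After op 6 cancel(order #5): fills=none; bids=[#1:4@103 #2:9@103] asks=[-]
After op 7 [order #6] limit_buy(price=102, qty=2): fills=none; bids=[#1:4@103 #2:9@103 #6:2@102] asks=[-]

Answer: bid=103 ask=-
bid=103 ask=-
bid=103 ask=-
bid=103 ask=-
bid=103 ask=-
bid=103 ask=-
bid=103 ask=-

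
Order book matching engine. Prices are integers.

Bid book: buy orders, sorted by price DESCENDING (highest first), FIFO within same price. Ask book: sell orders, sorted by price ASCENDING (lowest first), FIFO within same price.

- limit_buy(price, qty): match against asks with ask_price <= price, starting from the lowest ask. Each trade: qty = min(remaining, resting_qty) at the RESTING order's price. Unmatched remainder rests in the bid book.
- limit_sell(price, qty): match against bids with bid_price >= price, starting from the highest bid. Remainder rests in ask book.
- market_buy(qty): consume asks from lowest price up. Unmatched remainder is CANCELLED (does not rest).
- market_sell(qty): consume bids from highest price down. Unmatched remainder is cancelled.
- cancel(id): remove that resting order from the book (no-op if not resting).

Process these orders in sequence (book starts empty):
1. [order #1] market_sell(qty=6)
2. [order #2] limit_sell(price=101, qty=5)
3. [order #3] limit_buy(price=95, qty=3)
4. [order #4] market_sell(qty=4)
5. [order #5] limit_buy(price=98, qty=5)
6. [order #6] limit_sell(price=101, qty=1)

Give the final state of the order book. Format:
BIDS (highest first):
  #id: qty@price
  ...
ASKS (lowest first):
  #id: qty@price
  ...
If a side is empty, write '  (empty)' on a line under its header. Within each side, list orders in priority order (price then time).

After op 1 [order #1] market_sell(qty=6): fills=none; bids=[-] asks=[-]
After op 2 [order #2] limit_sell(price=101, qty=5): fills=none; bids=[-] asks=[#2:5@101]
After op 3 [order #3] limit_buy(price=95, qty=3): fills=none; bids=[#3:3@95] asks=[#2:5@101]
After op 4 [order #4] market_sell(qty=4): fills=#3x#4:3@95; bids=[-] asks=[#2:5@101]
After op 5 [order #5] limit_buy(price=98, qty=5): fills=none; bids=[#5:5@98] asks=[#2:5@101]
After op 6 [order #6] limit_sell(price=101, qty=1): fills=none; bids=[#5:5@98] asks=[#2:5@101 #6:1@101]

Answer: BIDS (highest first):
  #5: 5@98
ASKS (lowest first):
  #2: 5@101
  #6: 1@101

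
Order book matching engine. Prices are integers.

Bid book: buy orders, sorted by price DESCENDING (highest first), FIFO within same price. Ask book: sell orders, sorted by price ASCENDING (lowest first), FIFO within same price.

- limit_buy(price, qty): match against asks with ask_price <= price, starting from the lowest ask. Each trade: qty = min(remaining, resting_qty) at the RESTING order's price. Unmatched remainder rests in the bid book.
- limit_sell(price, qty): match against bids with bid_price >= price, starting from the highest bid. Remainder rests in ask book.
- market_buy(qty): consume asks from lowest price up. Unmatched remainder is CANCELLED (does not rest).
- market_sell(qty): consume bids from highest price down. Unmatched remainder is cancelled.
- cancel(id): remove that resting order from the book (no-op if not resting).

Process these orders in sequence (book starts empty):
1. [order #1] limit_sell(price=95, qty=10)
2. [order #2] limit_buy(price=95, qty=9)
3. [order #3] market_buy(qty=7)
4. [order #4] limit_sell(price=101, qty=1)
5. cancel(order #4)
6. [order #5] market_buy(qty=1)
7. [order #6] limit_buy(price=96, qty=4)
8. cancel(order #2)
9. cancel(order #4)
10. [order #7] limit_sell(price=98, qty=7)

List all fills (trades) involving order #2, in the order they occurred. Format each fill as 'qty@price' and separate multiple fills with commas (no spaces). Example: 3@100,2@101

After op 1 [order #1] limit_sell(price=95, qty=10): fills=none; bids=[-] asks=[#1:10@95]
After op 2 [order #2] limit_buy(price=95, qty=9): fills=#2x#1:9@95; bids=[-] asks=[#1:1@95]
After op 3 [order #3] market_buy(qty=7): fills=#3x#1:1@95; bids=[-] asks=[-]
After op 4 [order #4] limit_sell(price=101, qty=1): fills=none; bids=[-] asks=[#4:1@101]
After op 5 cancel(order #4): fills=none; bids=[-] asks=[-]
After op 6 [order #5] market_buy(qty=1): fills=none; bids=[-] asks=[-]
After op 7 [order #6] limit_buy(price=96, qty=4): fills=none; bids=[#6:4@96] asks=[-]
After op 8 cancel(order #2): fills=none; bids=[#6:4@96] asks=[-]
After op 9 cancel(order #4): fills=none; bids=[#6:4@96] asks=[-]
After op 10 [order #7] limit_sell(price=98, qty=7): fills=none; bids=[#6:4@96] asks=[#7:7@98]

Answer: 9@95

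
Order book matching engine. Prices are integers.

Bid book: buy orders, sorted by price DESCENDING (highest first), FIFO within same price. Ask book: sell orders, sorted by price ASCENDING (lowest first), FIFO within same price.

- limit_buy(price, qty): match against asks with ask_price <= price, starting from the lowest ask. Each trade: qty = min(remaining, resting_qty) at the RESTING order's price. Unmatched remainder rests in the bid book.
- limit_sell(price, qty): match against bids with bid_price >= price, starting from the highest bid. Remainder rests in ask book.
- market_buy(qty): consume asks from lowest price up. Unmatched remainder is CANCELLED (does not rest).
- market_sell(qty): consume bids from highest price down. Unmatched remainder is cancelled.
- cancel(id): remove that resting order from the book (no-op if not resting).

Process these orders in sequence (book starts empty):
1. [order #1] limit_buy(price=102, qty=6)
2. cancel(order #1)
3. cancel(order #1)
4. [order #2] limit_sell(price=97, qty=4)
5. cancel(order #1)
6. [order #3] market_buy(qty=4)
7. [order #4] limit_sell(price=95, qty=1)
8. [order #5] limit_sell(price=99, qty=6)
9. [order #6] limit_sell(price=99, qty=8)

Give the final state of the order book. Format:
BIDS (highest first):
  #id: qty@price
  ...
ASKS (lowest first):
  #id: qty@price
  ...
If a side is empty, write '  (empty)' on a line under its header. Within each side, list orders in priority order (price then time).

After op 1 [order #1] limit_buy(price=102, qty=6): fills=none; bids=[#1:6@102] asks=[-]
After op 2 cancel(order #1): fills=none; bids=[-] asks=[-]
After op 3 cancel(order #1): fills=none; bids=[-] asks=[-]
After op 4 [order #2] limit_sell(price=97, qty=4): fills=none; bids=[-] asks=[#2:4@97]
After op 5 cancel(order #1): fills=none; bids=[-] asks=[#2:4@97]
After op 6 [order #3] market_buy(qty=4): fills=#3x#2:4@97; bids=[-] asks=[-]
After op 7 [order #4] limit_sell(price=95, qty=1): fills=none; bids=[-] asks=[#4:1@95]
After op 8 [order #5] limit_sell(price=99, qty=6): fills=none; bids=[-] asks=[#4:1@95 #5:6@99]
After op 9 [order #6] limit_sell(price=99, qty=8): fills=none; bids=[-] asks=[#4:1@95 #5:6@99 #6:8@99]

Answer: BIDS (highest first):
  (empty)
ASKS (lowest first):
  #4: 1@95
  #5: 6@99
  #6: 8@99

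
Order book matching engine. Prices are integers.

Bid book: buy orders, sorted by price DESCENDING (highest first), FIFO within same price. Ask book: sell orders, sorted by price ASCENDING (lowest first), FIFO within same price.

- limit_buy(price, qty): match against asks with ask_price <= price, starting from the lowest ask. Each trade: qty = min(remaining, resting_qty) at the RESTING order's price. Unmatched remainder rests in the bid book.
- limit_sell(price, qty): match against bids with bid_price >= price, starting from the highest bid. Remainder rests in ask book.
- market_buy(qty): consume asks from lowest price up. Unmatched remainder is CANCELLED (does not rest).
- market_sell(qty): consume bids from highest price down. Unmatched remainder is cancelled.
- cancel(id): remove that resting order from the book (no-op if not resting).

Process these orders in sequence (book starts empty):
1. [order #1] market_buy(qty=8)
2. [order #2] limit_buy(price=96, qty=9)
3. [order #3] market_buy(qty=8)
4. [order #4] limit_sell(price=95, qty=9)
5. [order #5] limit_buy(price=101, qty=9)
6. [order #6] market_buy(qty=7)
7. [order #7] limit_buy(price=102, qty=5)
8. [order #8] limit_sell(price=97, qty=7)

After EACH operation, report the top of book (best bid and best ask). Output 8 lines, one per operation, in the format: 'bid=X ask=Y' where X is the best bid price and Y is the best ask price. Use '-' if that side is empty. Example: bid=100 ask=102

After op 1 [order #1] market_buy(qty=8): fills=none; bids=[-] asks=[-]
After op 2 [order #2] limit_buy(price=96, qty=9): fills=none; bids=[#2:9@96] asks=[-]
After op 3 [order #3] market_buy(qty=8): fills=none; bids=[#2:9@96] asks=[-]
After op 4 [order #4] limit_sell(price=95, qty=9): fills=#2x#4:9@96; bids=[-] asks=[-]
After op 5 [order #5] limit_buy(price=101, qty=9): fills=none; bids=[#5:9@101] asks=[-]
After op 6 [order #6] market_buy(qty=7): fills=none; bids=[#5:9@101] asks=[-]
After op 7 [order #7] limit_buy(price=102, qty=5): fills=none; bids=[#7:5@102 #5:9@101] asks=[-]
After op 8 [order #8] limit_sell(price=97, qty=7): fills=#7x#8:5@102 #5x#8:2@101; bids=[#5:7@101] asks=[-]

Answer: bid=- ask=-
bid=96 ask=-
bid=96 ask=-
bid=- ask=-
bid=101 ask=-
bid=101 ask=-
bid=102 ask=-
bid=101 ask=-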